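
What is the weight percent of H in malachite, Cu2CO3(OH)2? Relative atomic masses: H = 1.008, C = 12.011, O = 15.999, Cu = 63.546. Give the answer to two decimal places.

Molar mass of Cu2CO3(OH)2: 2×63.546 + 1×12.011 + 5×15.999 + 2×1.008 = 221.114 g/mol.
Mass of H per formula unit: 2 × 1.008 = 2.016 g.
Weight fraction H = 2.016 / 221.114 = 0.0091.

0.91 mass %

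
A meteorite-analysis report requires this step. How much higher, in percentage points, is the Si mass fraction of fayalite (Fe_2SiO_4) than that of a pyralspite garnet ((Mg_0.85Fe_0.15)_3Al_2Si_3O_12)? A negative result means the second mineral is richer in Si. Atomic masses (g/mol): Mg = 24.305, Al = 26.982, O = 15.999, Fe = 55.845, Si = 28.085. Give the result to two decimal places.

-6.41 percentage points

First mineral: 28.085 g Si in 203.771 g formula = 13.78 wt% Si.
Second mineral: 84.255 g Si in 417.315 g formula = 20.19 wt% Si.
13.78% − 20.19% gives a difference of -6.41 percentage points.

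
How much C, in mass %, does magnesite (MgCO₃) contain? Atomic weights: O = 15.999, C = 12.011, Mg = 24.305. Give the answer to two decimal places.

14.25 mass %

Formula mass = 1·24.305 + 1·12.011 + 3·15.999 = 84.313 g/mol, of which 12.011 g is C.
So C makes up 12.011/84.313 = 0.1425 of the mass, i.e. 14.25%.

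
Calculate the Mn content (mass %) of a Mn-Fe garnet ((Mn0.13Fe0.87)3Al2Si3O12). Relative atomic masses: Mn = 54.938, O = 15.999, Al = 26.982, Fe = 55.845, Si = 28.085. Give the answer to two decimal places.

M((Mn0.13Fe0.87)3Al2Si3O12) = 497.388 g/mol.
Mn contributes 0.39 × 54.938 = 21.426 g per mole.
21.426/497.388 = 0.0431 → 4.31%.

4.31 mass %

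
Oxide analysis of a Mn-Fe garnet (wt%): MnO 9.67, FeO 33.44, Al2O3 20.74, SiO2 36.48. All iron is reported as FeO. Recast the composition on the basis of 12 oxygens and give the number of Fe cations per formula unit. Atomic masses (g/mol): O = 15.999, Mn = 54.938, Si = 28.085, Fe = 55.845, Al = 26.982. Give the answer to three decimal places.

9.67 wt% MnO ÷ 70.937 g/mol = 0.13632 mol, giving 0.13632 Mn and 0.13632 O.
33.44 wt% FeO ÷ 71.844 g/mol = 0.46545 mol, giving 0.46545 Fe and 0.46545 O.
20.74 wt% Al2O3 ÷ 101.961 g/mol = 0.20341 mol, giving 0.40682 Al and 0.61023 O.
36.48 wt% SiO2 ÷ 60.083 g/mol = 0.60716 mol, giving 0.60716 Si and 1.21432 O.
Oxygen sums to 2.42632; scaling by 12/2.42632 = 4.94576 puts the formula on 12 O.
Fe: 0.46545 × 4.94576 = 2.302 atoms per formula unit.

2.302 Fe apfu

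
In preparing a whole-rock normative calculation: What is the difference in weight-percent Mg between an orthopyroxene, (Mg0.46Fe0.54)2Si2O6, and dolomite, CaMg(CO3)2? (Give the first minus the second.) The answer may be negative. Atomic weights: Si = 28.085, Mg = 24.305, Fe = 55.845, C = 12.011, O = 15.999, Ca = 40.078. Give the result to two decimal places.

First mineral: 22.361 g Mg in 234.837 g formula = 9.52 wt% Mg.
Second mineral: 24.305 g Mg in 184.399 g formula = 13.18 wt% Mg.
9.52% − 13.18% gives a difference of -3.66 percentage points.

-3.66 percentage points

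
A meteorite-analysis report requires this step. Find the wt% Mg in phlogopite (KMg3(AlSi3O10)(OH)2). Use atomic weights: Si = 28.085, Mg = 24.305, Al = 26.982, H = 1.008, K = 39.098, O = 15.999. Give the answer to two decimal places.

17.47 wt%

M(KMg3(AlSi3O10)(OH)2) = 417.254 g/mol.
Mg contributes 3 × 24.305 = 72.915 g per mole.
72.915/417.254 = 0.1747 → 17.47%.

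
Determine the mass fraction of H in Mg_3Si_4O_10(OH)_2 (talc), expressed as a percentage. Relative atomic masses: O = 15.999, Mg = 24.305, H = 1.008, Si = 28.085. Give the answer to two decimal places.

0.53 wt%

M(Mg_3Si_4O_10(OH)_2) = 379.259 g/mol.
H contributes 2 × 1.008 = 2.016 g per mole.
2.016/379.259 = 0.0053 → 0.53%.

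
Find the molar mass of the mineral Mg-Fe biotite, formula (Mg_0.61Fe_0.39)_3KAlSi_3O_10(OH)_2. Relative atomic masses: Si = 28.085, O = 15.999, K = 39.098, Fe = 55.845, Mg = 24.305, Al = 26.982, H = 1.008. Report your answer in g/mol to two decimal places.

M = 1.83×24.305 + 1.17×55.845 + 1×39.098 + 1×26.982 + 3×28.085 + 12×15.999 + 2×1.008

454.16 g/mol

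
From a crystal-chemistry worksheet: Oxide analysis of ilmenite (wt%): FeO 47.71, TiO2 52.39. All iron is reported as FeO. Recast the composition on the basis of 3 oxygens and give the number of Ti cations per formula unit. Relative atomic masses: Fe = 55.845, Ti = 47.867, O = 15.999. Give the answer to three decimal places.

FeO (M=71.844): mol = 0.66408; Fe = 0.66408, O = 0.66408.
TiO2 (M=79.865): mol = 0.65598; Ti = 0.65598, O = 1.31196.
ΣO = 1.97604; factor = 3/ΣO = 1.51819.
Ti apfu = 0.65598 × 1.51819 = 0.996.

0.996 Ti apfu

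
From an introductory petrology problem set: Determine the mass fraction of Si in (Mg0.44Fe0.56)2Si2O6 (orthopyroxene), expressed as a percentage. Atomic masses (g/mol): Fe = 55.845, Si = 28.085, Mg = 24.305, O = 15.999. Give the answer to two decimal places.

23.79 mass %

M((Mg0.44Fe0.56)2Si2O6) = 236.099 g/mol.
Si contributes 2 × 28.085 = 56.170 g per mole.
56.170/236.099 = 0.2379 → 23.79%.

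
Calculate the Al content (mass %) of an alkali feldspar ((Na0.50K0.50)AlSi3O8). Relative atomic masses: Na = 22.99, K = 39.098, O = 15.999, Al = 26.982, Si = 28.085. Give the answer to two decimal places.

9.98 mass %

Formula mass = 0.50·22.99 + 0.50·39.098 + 1·26.982 + 3·28.085 + 8·15.999 = 270.273 g/mol, of which 26.982 g is Al.
So Al makes up 26.982/270.273 = 0.0998 of the mass, i.e. 9.98%.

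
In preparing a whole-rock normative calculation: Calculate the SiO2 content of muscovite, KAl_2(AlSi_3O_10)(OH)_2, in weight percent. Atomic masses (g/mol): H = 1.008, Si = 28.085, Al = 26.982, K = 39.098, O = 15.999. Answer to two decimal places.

45.25 wt%

M(KAl_2(AlSi_3O_10)(OH)_2) = 398.303 g/mol; M(SiO2) = 60.083 g/mol.
Moles SiO2 per formula unit = 3 Si ÷ 1 = 3.0000.
SiO2 fraction = (3.0000 × 60.083) / 398.303 = 180.249/398.303 = 0.4525.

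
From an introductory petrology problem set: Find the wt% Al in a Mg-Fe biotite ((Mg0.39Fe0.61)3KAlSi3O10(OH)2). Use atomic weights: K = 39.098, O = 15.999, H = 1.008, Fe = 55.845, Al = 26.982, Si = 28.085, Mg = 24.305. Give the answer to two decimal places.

M((Mg0.39Fe0.61)3KAlSi3O10(OH)2) = 474.972 g/mol.
Al contributes 1 × 26.982 = 26.982 g per mole.
26.982/474.972 = 0.0568 → 5.68%.

5.68 wt%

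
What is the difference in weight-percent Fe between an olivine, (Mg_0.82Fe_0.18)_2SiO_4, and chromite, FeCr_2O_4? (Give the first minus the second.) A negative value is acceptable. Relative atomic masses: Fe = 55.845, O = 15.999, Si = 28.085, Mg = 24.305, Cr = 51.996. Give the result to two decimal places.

-11.73 percentage points

M((Mg_0.82Fe_0.18)_2SiO_4) = 152.045 g/mol, so wt% Fe = 20.104/152.045 × 100 = 13.22%.
M(FeCr_2O_4) = 223.833 g/mol, so wt% Fe = 55.845/223.833 × 100 = 24.95%.
13.22 − 24.95 = -11.73 pp.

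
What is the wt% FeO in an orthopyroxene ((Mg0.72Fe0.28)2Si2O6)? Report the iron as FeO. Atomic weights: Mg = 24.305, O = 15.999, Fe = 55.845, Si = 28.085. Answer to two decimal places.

Molar mass of (Mg0.72Fe0.28)2Si2O6 = 1.44·24.305 + 0.56·55.845 + 2·28.085 + 6·15.999 = 218.436 g/mol.
Each formula unit contains 0.56 Fe, equivalent to 0.56/1 = 0.5600 mol FeO.
M(FeO) = 1×55.845 + 1×15.999 = 71.844 g/mol.
Mass of FeO per formula unit = 0.5600 × 71.844 = 40.233 g.
FeO wt% = 40.233 / 218.436 × 100 = 18.42%.

18.42 wt%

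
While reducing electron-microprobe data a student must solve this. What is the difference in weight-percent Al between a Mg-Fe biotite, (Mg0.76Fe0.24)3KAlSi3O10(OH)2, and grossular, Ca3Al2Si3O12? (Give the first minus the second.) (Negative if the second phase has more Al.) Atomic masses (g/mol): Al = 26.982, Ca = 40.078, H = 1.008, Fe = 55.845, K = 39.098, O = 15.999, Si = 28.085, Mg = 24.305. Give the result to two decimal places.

M((Mg0.76Fe0.24)3KAlSi3O10(OH)2) = 439.963 g/mol, so wt% Al = 26.982/439.963 × 100 = 6.13%.
M(Ca3Al2Si3O12) = 450.441 g/mol, so wt% Al = 53.964/450.441 × 100 = 11.98%.
6.13 − 11.98 = -5.85 pp.

-5.85 percentage points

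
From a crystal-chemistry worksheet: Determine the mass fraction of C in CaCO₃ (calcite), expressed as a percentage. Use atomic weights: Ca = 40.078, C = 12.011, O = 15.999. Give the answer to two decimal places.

12.00 mass %

M(CaCO₃) = 100.086 g/mol.
C contributes 1 × 12.011 = 12.011 g per mole.
12.011/100.086 = 0.1200 → 12.00%.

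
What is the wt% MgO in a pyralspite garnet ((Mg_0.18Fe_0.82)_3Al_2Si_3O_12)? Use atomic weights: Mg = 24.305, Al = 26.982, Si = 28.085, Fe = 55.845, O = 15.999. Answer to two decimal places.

4.53 wt%

Formula mass = 480.710 g/mol.
0.54 Mg → 0.5400 mol MgO per formula unit; M(MgO) = 40.304, so MgO mass = 21.764 g.
21.764/480.710 × 100 = 4.53 wt%.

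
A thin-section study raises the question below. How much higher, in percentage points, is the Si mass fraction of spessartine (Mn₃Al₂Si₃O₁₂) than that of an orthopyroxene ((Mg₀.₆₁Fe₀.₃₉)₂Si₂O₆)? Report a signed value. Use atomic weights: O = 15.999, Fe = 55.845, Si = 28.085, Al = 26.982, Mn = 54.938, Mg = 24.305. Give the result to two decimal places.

-7.90 percentage points

First mineral: 84.255 g Si in 495.021 g formula = 17.02 wt% Si.
Second mineral: 56.170 g Si in 225.375 g formula = 24.92 wt% Si.
17.02% − 24.92% gives a difference of -7.90 percentage points.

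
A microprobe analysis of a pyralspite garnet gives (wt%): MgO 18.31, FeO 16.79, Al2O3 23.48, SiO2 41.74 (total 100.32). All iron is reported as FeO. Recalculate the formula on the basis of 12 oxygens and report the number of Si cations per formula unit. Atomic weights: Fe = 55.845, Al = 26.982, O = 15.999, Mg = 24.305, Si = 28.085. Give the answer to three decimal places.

3.011 Si apfu

18.31 wt% MgO ÷ 40.304 g/mol = 0.45430 mol, giving 0.45430 Mg and 0.45430 O.
16.79 wt% FeO ÷ 71.844 g/mol = 0.23370 mol, giving 0.23370 Fe and 0.23370 O.
23.48 wt% Al2O3 ÷ 101.961 g/mol = 0.23028 mol, giving 0.46056 Al and 0.69084 O.
41.74 wt% SiO2 ÷ 60.083 g/mol = 0.69471 mol, giving 0.69471 Si and 1.38942 O.
Oxygen sums to 2.76826; scaling by 12/2.76826 = 4.33485 puts the formula on 12 O.
Si: 0.69471 × 4.33485 = 3.011 atoms per formula unit.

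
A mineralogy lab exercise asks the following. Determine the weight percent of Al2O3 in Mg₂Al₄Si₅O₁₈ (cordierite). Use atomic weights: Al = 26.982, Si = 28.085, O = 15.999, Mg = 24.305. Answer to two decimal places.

Molar mass of Mg₂Al₄Si₅O₁₈ = 2·24.305 + 4·26.982 + 5·28.085 + 18·15.999 = 584.945 g/mol.
Each formula unit contains 4 Al, equivalent to 4/2 = 2.0000 mol Al2O3.
M(Al2O3) = 2×26.982 + 3×15.999 = 101.961 g/mol.
Mass of Al2O3 per formula unit = 2.0000 × 101.961 = 203.922 g.
Al2O3 wt% = 203.922 / 584.945 × 100 = 34.86%.

34.86 wt%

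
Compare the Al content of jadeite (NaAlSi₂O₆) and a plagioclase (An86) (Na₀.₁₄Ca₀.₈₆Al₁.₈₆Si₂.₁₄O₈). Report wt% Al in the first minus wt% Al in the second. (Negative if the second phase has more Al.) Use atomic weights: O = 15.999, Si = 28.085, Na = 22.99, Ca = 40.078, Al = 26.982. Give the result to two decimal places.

First mineral: 26.982 g Al in 202.136 g formula = 13.35 wt% Al.
Second mineral: 50.187 g Al in 275.966 g formula = 18.19 wt% Al.
13.35% − 18.19% gives a difference of -4.84 percentage points.

-4.84 percentage points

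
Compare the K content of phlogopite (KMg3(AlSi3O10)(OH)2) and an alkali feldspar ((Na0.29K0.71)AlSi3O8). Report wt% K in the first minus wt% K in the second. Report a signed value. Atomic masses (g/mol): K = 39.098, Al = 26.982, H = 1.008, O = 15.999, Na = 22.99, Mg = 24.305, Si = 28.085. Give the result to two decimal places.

-0.77 percentage points

First mineral: 39.098 g K in 417.254 g formula = 9.37 wt% K.
Second mineral: 27.760 g K in 273.656 g formula = 10.14 wt% K.
9.37% − 10.14% gives a difference of -0.77 percentage points.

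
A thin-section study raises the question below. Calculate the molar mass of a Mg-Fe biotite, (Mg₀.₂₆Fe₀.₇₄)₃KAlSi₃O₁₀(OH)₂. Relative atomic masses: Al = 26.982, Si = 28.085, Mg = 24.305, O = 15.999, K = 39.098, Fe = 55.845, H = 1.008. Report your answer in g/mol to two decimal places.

The formula mass is the sum 0.78(24.305) + 2.22(55.845) + 1(39.098) + 1(26.982) + 3(28.085) + 12(15.999) + 2(1.008).

487.27 g/mol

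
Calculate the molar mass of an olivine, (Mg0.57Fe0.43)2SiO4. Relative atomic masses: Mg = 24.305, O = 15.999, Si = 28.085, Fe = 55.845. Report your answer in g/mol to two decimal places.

167.82 g/mol

M = 1.14×24.305 + 0.86×55.845 + 1×28.085 + 4×15.999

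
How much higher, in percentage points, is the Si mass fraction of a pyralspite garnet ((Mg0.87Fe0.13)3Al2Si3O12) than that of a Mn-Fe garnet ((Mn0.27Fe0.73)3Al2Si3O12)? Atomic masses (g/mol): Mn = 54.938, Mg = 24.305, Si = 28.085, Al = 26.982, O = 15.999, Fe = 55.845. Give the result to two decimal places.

Si in (Mg0.87Fe0.13)3Al2Si3O12: molar mass 415.423 g/mol; 3×28.085 = 84.255 g → 20.28 wt%.
Si in (Mn0.27Fe0.73)3Al2Si3O12: molar mass 497.007 g/mol; 3×28.085 = 84.255 g → 16.95 wt%.
Difference = 20.28 − 16.95 = 3.33 percentage points.

3.33 percentage points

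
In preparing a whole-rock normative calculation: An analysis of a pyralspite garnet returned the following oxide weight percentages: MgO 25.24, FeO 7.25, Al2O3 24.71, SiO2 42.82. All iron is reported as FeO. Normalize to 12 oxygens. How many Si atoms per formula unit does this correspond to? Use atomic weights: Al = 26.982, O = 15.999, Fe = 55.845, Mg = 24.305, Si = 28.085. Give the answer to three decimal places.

2.970 Si apfu

25.24 wt% MgO ÷ 40.304 g/mol = 0.62624 mol, giving 0.62624 Mg and 0.62624 O.
7.25 wt% FeO ÷ 71.844 g/mol = 0.10091 mol, giving 0.10091 Fe and 0.10091 O.
24.71 wt% Al2O3 ÷ 101.961 g/mol = 0.24235 mol, giving 0.48470 Al and 0.72705 O.
42.82 wt% SiO2 ÷ 60.083 g/mol = 0.71268 mol, giving 0.71268 Si and 1.42536 O.
Oxygen sums to 2.87956; scaling by 12/2.87956 = 4.16730 puts the formula on 12 O.
Si: 0.71268 × 4.16730 = 2.970 atoms per formula unit.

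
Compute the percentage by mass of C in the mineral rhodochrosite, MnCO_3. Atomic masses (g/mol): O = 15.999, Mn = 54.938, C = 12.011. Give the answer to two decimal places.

10.45 mass %

Formula mass = 1·54.938 + 1·12.011 + 3·15.999 = 114.946 g/mol, of which 12.011 g is C.
So C makes up 12.011/114.946 = 0.1045 of the mass, i.e. 10.45%.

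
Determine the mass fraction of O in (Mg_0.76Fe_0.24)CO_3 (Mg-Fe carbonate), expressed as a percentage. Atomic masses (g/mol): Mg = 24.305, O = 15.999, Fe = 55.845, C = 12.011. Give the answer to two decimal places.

Molar mass of (Mg_0.76Fe_0.24)CO_3: 0.76·24.305 + 0.24·55.845 + 1·12.011 + 3·15.999 = 91.883 g/mol.
Mass of O per formula unit: 3 × 15.999 = 47.997 g.
Weight fraction O = 47.997 / 91.883 = 0.5224.

52.24 weight percent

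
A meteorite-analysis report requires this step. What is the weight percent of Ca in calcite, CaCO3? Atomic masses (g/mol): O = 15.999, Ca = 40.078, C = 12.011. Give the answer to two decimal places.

40.04 wt%

M(CaCO3) = 100.086 g/mol.
Ca contributes 1 × 40.078 = 40.078 g per mole.
40.078/100.086 = 0.4004 → 40.04%.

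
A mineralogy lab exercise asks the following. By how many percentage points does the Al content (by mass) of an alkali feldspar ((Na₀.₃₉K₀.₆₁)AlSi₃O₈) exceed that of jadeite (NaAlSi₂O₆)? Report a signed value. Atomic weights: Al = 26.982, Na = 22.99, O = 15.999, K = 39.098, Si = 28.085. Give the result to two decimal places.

-3.43 percentage points

M((Na₀.₃₉K₀.₆₁)AlSi₃O₈) = 272.045 g/mol, so wt% Al = 26.982/272.045 × 100 = 9.92%.
M(NaAlSi₂O₆) = 202.136 g/mol, so wt% Al = 26.982/202.136 × 100 = 13.35%.
9.92 − 13.35 = -3.43 pp.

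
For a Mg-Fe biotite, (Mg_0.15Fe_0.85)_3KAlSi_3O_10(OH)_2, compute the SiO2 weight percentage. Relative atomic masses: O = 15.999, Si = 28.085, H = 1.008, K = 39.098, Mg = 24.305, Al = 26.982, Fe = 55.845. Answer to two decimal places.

36.22 wt%

Molar mass of (Mg_0.15Fe_0.85)_3KAlSi_3O_10(OH)_2 = 0.45·24.305 + 2.55·55.845 + 1·39.098 + 1·26.982 + 3·28.085 + 12·15.999 + 2·1.008 = 497.681 g/mol.
Each formula unit contains 3 Si, equivalent to 3/1 = 3.0000 mol SiO2.
M(SiO2) = 1×28.085 + 2×15.999 = 60.083 g/mol.
Mass of SiO2 per formula unit = 3.0000 × 60.083 = 180.249 g.
SiO2 wt% = 180.249 / 497.681 × 100 = 36.22%.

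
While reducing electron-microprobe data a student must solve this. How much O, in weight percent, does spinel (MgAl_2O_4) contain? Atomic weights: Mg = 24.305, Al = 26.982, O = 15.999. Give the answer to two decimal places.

44.98 weight percent

Molar mass of MgAl_2O_4: 1*24.305 + 2*26.982 + 4*15.999 = 142.265 g/mol.
Mass of O per formula unit: 4 × 15.999 = 63.996 g.
Weight fraction O = 63.996 / 142.265 = 0.4498.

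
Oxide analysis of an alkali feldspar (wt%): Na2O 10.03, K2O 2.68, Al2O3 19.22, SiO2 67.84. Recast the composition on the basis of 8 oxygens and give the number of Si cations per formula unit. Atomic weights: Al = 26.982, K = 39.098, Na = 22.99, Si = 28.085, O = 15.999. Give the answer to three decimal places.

2.997 Si apfu

Na2O (M=61.979): mol = 0.16183; Na = 0.32366, O = 0.16183.
K2O (M=94.195): mol = 0.02845; K = 0.05690, O = 0.02845.
Al2O3 (M=101.961): mol = 0.18850; Al = 0.37700, O = 0.56550.
SiO2 (M=60.083): mol = 1.12910; Si = 1.12910, O = 2.25820.
ΣO = 3.01398; factor = 8/ΣO = 2.65430.
Si apfu = 1.12910 × 2.65430 = 2.997.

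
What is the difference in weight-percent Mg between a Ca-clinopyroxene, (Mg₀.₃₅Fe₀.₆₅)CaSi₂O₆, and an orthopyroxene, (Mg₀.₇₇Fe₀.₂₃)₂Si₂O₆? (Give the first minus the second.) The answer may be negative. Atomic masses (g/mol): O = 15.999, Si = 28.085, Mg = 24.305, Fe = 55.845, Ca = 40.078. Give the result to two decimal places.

-13.80 percentage points

Mg in (Mg₀.₃₅Fe₀.₆₅)CaSi₂O₆: molar mass 237.048 g/mol; 0.35×24.305 = 8.507 g → 3.59 wt%.
Mg in (Mg₀.₇₇Fe₀.₂₃)₂Si₂O₆: molar mass 215.282 g/mol; 1.54×24.305 = 37.430 g → 17.39 wt%.
Difference = 3.59 − 17.39 = -13.80 percentage points.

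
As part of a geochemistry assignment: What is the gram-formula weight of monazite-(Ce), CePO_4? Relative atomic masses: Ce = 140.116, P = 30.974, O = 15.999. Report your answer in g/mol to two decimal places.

M = 1×140.116 + 1×30.974 + 4×15.999

235.09 g/mol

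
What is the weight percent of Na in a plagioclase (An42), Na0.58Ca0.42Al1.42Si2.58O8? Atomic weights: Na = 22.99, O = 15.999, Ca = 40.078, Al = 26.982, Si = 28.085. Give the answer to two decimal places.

4.96 mass %

Molar mass of Na0.58Ca0.42Al1.42Si2.58O8: 0.58×22.99 + 0.42×40.078 + 1.42×26.982 + 2.58×28.085 + 8×15.999 = 268.933 g/mol.
Mass of Na per formula unit: 0.58 × 22.99 = 13.334 g.
Weight fraction Na = 13.334 / 268.933 = 0.0496.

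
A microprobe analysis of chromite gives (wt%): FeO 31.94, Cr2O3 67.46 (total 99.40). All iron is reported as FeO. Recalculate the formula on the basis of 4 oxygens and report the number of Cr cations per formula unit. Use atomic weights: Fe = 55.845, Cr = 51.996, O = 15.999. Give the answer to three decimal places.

FeO (M=71.844): mol = 0.44457; Fe = 0.44457, O = 0.44457.
Cr2O3 (M=151.989): mol = 0.44385; Cr = 0.88770, O = 1.33155.
ΣO = 1.77612; factor = 4/ΣO = 2.25210.
Cr apfu = 0.88770 × 2.25210 = 1.999.

1.999 Cr apfu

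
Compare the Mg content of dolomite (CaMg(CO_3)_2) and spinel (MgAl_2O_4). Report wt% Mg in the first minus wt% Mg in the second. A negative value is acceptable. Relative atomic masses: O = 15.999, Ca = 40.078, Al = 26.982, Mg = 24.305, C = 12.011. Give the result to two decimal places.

Mg in CaMg(CO_3)_2: molar mass 184.399 g/mol; 1×24.305 = 24.305 g → 13.18 wt%.
Mg in MgAl_2O_4: molar mass 142.265 g/mol; 1×24.305 = 24.305 g → 17.08 wt%.
Difference = 13.18 − 17.08 = -3.90 percentage points.

-3.90 percentage points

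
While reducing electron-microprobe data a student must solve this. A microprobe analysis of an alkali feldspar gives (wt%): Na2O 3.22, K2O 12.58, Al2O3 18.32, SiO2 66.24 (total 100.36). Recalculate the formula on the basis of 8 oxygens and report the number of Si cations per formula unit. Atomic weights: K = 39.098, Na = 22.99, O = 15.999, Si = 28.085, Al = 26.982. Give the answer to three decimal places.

3.011 Si apfu

Na2O (M=61.979): mol = 0.05195; Na = 0.10390, O = 0.05195.
K2O (M=94.195): mol = 0.13355; K = 0.26710, O = 0.13355.
Al2O3 (M=101.961): mol = 0.17968; Al = 0.35936, O = 0.53904.
SiO2 (M=60.083): mol = 1.10247; Si = 1.10247, O = 2.20494.
ΣO = 2.92948; factor = 8/ΣO = 2.73086.
Si apfu = 1.10247 × 2.73086 = 3.011.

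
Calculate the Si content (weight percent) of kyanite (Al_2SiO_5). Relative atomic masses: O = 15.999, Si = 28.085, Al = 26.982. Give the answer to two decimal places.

17.33 weight percent

Molar mass of Al_2SiO_5: 2×26.982 + 1×28.085 + 5×15.999 = 162.044 g/mol.
Mass of Si per formula unit: 1 × 28.085 = 28.085 g.
Weight fraction Si = 28.085 / 162.044 = 0.1733.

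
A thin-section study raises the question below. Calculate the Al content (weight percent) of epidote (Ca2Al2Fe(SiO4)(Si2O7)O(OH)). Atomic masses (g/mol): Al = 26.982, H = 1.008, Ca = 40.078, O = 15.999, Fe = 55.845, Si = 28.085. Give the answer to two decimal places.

Formula mass = 2*40.078 + 2*26.982 + 1*55.845 + 3*28.085 + 13*15.999 + 1*1.008 = 483.215 g/mol, of which 53.964 g is Al.
So Al makes up 53.964/483.215 = 0.1117 of the mass, i.e. 11.17%.

11.17 weight percent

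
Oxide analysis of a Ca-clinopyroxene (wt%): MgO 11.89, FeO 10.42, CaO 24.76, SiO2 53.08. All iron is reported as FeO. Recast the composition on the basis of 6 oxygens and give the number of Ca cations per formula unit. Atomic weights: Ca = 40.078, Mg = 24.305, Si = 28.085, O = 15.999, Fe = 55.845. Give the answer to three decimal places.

MgO: 11.89/40.304 = 0.29501 mol → 0.29501 mol Mg, 0.29501 mol O.
FeO: 10.42/71.844 = 0.14504 mol → 0.14504 mol Fe, 0.14504 mol O.
CaO: 24.76/56.077 = 0.44154 mol → 0.44154 mol Ca, 0.44154 mol O.
SiO2: 53.08/60.083 = 0.88344 mol → 0.88344 mol Si, 1.76688 mol O.
Total oxygen = 2.64847 mol. Normalization factor = 6/2.64847 = 2.26546.
Ca per 6 O = 0.44154 × 2.26546 = 1.000.

1.000 Ca apfu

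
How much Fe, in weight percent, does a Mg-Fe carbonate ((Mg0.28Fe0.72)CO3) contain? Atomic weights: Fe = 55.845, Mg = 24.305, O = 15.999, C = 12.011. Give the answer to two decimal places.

Formula mass = 0.28·24.305 + 0.72·55.845 + 1·12.011 + 3·15.999 = 107.022 g/mol, of which 40.208 g is Fe.
So Fe makes up 40.208/107.022 = 0.3757 of the mass, i.e. 37.57%.

37.57 weight percent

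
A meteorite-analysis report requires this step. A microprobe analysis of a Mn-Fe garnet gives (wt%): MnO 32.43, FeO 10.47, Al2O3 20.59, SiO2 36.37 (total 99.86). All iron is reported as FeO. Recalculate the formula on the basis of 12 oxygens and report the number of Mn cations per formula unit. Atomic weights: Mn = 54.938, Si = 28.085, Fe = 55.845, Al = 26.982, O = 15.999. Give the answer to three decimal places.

2.268 Mn apfu

MnO: 32.43/70.937 = 0.45717 mol → 0.45717 mol Mn, 0.45717 mol O.
FeO: 10.47/71.844 = 0.14573 mol → 0.14573 mol Fe, 0.14573 mol O.
Al2O3: 20.59/101.961 = 0.20194 mol → 0.40388 mol Al, 0.60582 mol O.
SiO2: 36.37/60.083 = 0.60533 mol → 0.60533 mol Si, 1.21066 mol O.
Total oxygen = 2.41938 mol. Normalization factor = 12/2.41938 = 4.95995.
Mn per 12 O = 0.45717 × 4.95995 = 2.268.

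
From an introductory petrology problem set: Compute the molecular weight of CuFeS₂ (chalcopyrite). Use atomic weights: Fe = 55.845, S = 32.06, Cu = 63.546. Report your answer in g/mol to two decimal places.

The formula mass is the sum 1*63.546 + 1*55.845 + 2*32.06.

183.51 g/mol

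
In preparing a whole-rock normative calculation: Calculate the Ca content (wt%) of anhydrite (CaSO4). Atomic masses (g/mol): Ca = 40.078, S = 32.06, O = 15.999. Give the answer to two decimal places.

29.44 wt%

Molar mass of CaSO4: 1*40.078 + 1*32.06 + 4*15.999 = 136.134 g/mol.
Mass of Ca per formula unit: 1 × 40.078 = 40.078 g.
Weight fraction Ca = 40.078 / 136.134 = 0.2944.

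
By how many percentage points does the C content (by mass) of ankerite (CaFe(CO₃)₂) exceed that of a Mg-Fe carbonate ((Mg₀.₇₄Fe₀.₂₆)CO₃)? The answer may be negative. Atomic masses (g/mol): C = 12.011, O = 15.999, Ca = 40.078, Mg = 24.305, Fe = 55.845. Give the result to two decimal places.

-1.86 percentage points

M(CaFe(CO₃)₂) = 215.939 g/mol, so wt% C = 24.022/215.939 × 100 = 11.12%.
M((Mg₀.₇₄Fe₀.₂₆)CO₃) = 92.513 g/mol, so wt% C = 12.011/92.513 × 100 = 12.98%.
11.12 − 12.98 = -1.86 pp.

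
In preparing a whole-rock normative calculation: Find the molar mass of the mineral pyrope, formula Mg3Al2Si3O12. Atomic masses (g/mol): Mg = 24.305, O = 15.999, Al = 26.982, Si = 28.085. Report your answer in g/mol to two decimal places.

403.12 g/mol

Mg: 3 × 24.305 = 72.9150
Al: 2 × 26.982 = 53.9640
Si: 3 × 28.085 = 84.2550
O: 12 × 15.999 = 191.9880
Summing the contributions gives the formula mass.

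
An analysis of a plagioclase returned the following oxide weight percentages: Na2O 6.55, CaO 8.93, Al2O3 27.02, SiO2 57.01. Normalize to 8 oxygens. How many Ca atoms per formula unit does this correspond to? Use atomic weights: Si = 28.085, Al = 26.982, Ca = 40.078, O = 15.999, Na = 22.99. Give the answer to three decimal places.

6.55 wt% Na2O ÷ 61.979 g/mol = 0.10568 mol, giving 0.21136 Na and 0.10568 O.
8.93 wt% CaO ÷ 56.077 g/mol = 0.15925 mol, giving 0.15925 Ca and 0.15925 O.
27.02 wt% Al2O3 ÷ 101.961 g/mol = 0.26500 mol, giving 0.53000 Al and 0.79500 O.
57.01 wt% SiO2 ÷ 60.083 g/mol = 0.94885 mol, giving 0.94885 Si and 1.89770 O.
Oxygen sums to 2.95763; scaling by 8/2.95763 = 2.70487 puts the formula on 8 O.
Ca: 0.15925 × 2.70487 = 0.431 atoms per formula unit.

0.431 Ca apfu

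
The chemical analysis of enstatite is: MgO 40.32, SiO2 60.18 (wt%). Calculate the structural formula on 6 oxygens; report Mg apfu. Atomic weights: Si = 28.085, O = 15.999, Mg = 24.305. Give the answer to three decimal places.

1.998 Mg apfu

MgO (M=40.304): mol = 1.00040; Mg = 1.00040, O = 1.00040.
SiO2 (M=60.083): mol = 1.00161; Si = 1.00161, O = 2.00322.
ΣO = 3.00362; factor = 6/ΣO = 1.99759.
Mg apfu = 1.00040 × 1.99759 = 1.998.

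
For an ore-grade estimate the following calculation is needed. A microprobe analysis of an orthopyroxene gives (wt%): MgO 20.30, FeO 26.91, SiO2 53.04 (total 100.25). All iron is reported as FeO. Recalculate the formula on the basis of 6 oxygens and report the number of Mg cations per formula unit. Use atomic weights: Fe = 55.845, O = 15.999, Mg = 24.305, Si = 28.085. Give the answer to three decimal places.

1.143 Mg apfu

MgO: 20.30/40.304 = 0.50367 mol → 0.50367 mol Mg, 0.50367 mol O.
FeO: 26.91/71.844 = 0.37456 mol → 0.37456 mol Fe, 0.37456 mol O.
SiO2: 53.04/60.083 = 0.88278 mol → 0.88278 mol Si, 1.76556 mol O.
Total oxygen = 2.64379 mol. Normalization factor = 6/2.64379 = 2.26947.
Mg per 6 O = 0.50367 × 2.26947 = 1.143.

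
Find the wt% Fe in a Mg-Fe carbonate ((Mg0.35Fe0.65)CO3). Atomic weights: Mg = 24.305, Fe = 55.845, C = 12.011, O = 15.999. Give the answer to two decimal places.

M((Mg0.35Fe0.65)CO3) = 104.814 g/mol.
Fe contributes 0.65 × 55.845 = 36.299 g per mole.
36.299/104.814 = 0.3463 → 34.63%.

34.63 wt%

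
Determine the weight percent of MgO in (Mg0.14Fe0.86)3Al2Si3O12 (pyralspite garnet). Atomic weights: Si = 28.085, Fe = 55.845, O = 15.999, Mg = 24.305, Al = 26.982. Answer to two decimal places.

M((Mg0.14Fe0.86)3Al2Si3O12) = 484.495 g/mol; M(MgO) = 40.304 g/mol.
Moles MgO per formula unit = 0.42 Mg ÷ 1 = 0.4200.
MgO fraction = (0.4200 × 40.304) / 484.495 = 16.928/484.495 = 0.0349.

3.49 wt%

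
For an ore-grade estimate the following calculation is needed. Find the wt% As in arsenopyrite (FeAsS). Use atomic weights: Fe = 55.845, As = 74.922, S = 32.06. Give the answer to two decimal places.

46.01 weight percent

M(FeAsS) = 162.827 g/mol.
As contributes 1 × 74.922 = 74.922 g per mole.
74.922/162.827 = 0.4601 → 46.01%.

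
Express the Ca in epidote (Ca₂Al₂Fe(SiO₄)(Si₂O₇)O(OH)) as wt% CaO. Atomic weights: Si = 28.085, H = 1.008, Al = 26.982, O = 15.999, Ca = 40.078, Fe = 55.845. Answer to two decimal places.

23.21 wt%

Formula mass = 483.215 g/mol.
2 Ca → 2.0000 mol CaO per formula unit; M(CaO) = 56.077, so CaO mass = 112.154 g.
112.154/483.215 × 100 = 23.21 wt%.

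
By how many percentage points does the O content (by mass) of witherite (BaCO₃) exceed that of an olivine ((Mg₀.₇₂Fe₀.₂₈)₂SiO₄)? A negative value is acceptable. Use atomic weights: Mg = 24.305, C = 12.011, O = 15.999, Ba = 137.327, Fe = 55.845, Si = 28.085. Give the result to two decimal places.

-16.09 percentage points

M(BaCO₃) = 197.335 g/mol, so wt% O = 47.997/197.335 × 100 = 24.32%.
M((Mg₀.₇₂Fe₀.₂₈)₂SiO₄) = 158.353 g/mol, so wt% O = 63.996/158.353 × 100 = 40.41%.
24.32 − 40.41 = -16.09 pp.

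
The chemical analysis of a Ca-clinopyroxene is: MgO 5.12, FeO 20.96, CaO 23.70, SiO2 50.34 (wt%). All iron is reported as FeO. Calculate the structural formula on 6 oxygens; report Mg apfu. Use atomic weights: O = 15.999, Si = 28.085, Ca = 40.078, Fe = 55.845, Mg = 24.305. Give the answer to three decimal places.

MgO (M=40.304): mol = 0.12703; Mg = 0.12703, O = 0.12703.
FeO (M=71.844): mol = 0.29174; Fe = 0.29174, O = 0.29174.
CaO (M=56.077): mol = 0.42263; Ca = 0.42263, O = 0.42263.
SiO2 (M=60.083): mol = 0.83784; Si = 0.83784, O = 1.67568.
ΣO = 2.51708; factor = 6/ΣO = 2.38371.
Mg apfu = 0.12703 × 2.38371 = 0.303.

0.303 Mg apfu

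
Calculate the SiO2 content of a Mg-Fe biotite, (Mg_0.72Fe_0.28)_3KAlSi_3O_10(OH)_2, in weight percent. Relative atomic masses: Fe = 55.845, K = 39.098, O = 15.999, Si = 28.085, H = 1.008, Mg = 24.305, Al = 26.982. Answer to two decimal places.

40.62 wt%

Molar mass of (Mg_0.72Fe_0.28)_3KAlSi_3O_10(OH)_2 = 2.16·24.305 + 0.84·55.845 + 1·39.098 + 1·26.982 + 3·28.085 + 12·15.999 + 2·1.008 = 443.748 g/mol.
Each formula unit contains 3 Si, equivalent to 3/1 = 3.0000 mol SiO2.
M(SiO2) = 1×28.085 + 2×15.999 = 60.083 g/mol.
Mass of SiO2 per formula unit = 3.0000 × 60.083 = 180.249 g.
SiO2 wt% = 180.249 / 443.748 × 100 = 40.62%.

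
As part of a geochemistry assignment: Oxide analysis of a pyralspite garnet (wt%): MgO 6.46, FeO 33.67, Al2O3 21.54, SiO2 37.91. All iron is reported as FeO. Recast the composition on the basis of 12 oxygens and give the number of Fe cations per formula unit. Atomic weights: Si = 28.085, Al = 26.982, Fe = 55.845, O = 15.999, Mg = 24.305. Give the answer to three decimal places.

2.228 Fe apfu

6.46 wt% MgO ÷ 40.304 g/mol = 0.16028 mol, giving 0.16028 Mg and 0.16028 O.
33.67 wt% FeO ÷ 71.844 g/mol = 0.46865 mol, giving 0.46865 Fe and 0.46865 O.
21.54 wt% Al2O3 ÷ 101.961 g/mol = 0.21126 mol, giving 0.42252 Al and 0.63378 O.
37.91 wt% SiO2 ÷ 60.083 g/mol = 0.63096 mol, giving 0.63096 Si and 1.26192 O.
Oxygen sums to 2.52463; scaling by 12/2.52463 = 4.75317 puts the formula on 12 O.
Fe: 0.46865 × 4.75317 = 2.228 atoms per formula unit.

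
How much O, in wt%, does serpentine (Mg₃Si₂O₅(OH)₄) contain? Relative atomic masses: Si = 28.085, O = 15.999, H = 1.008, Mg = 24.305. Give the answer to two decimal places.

Molar mass of Mg₃Si₂O₅(OH)₄: 3*24.305 + 2*28.085 + 9*15.999 + 4*1.008 = 277.108 g/mol.
Mass of O per formula unit: 9 × 15.999 = 143.991 g.
Weight fraction O = 143.991 / 277.108 = 0.5196.

51.96 wt%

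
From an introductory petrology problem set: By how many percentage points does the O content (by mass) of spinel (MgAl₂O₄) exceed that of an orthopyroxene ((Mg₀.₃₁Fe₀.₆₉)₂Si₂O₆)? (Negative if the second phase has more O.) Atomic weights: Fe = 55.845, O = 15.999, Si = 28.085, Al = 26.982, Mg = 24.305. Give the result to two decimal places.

5.69 percentage points

M(MgAl₂O₄) = 142.265 g/mol, so wt% O = 63.996/142.265 × 100 = 44.98%.
M((Mg₀.₃₁Fe₀.₆₉)₂Si₂O₆) = 244.299 g/mol, so wt% O = 95.994/244.299 × 100 = 39.29%.
44.98 − 39.29 = 5.69 pp.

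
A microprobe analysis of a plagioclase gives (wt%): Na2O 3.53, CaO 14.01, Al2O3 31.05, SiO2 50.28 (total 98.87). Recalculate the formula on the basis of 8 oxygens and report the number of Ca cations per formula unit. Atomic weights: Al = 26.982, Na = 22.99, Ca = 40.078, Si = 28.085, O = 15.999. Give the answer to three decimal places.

0.691 Ca apfu

Na2O (M=61.979): mol = 0.05695; Na = 0.11390, O = 0.05695.
CaO (M=56.077): mol = 0.24984; Ca = 0.24984, O = 0.24984.
Al2O3 (M=101.961): mol = 0.30453; Al = 0.60906, O = 0.91359.
SiO2 (M=60.083): mol = 0.83684; Si = 0.83684, O = 1.67368.
ΣO = 2.89406; factor = 8/ΣO = 2.76428.
Ca apfu = 0.24984 × 2.76428 = 0.691.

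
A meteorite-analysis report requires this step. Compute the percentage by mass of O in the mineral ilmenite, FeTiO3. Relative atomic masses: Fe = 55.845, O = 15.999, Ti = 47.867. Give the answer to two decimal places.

31.64 mass %

Molar mass of FeTiO3: 1*55.845 + 1*47.867 + 3*15.999 = 151.709 g/mol.
Mass of O per formula unit: 3 × 15.999 = 47.997 g.
Weight fraction O = 47.997 / 151.709 = 0.3164.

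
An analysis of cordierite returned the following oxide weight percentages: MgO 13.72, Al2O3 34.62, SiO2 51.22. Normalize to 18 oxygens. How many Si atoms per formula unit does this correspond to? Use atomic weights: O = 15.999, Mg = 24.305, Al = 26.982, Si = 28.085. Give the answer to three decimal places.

5.008 Si apfu

13.72 wt% MgO ÷ 40.304 g/mol = 0.34041 mol, giving 0.34041 Mg and 0.34041 O.
34.62 wt% Al2O3 ÷ 101.961 g/mol = 0.33954 mol, giving 0.67908 Al and 1.01862 O.
51.22 wt% SiO2 ÷ 60.083 g/mol = 0.85249 mol, giving 0.85249 Si and 1.70498 O.
Oxygen sums to 3.06401; scaling by 18/3.06401 = 5.87465 puts the formula on 18 O.
Si: 0.85249 × 5.87465 = 5.008 atoms per formula unit.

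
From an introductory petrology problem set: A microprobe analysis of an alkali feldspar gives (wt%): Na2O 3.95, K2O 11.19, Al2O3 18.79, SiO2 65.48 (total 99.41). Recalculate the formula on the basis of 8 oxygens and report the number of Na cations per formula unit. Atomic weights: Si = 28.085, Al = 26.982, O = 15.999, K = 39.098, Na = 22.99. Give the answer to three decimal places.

Na2O (M=61.979): mol = 0.06373; Na = 0.12746, O = 0.06373.
K2O (M=94.195): mol = 0.11880; K = 0.23760, O = 0.11880.
Al2O3 (M=101.961): mol = 0.18429; Al = 0.36858, O = 0.55287.
SiO2 (M=60.083): mol = 1.08983; Si = 1.08983, O = 2.17966.
ΣO = 2.91506; factor = 8/ΣO = 2.74437.
Na apfu = 0.12746 × 2.74437 = 0.350.

0.350 Na apfu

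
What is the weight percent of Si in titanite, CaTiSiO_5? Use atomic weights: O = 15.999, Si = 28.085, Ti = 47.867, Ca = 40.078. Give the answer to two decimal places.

14.33 wt%

Formula mass = 1×40.078 + 1×47.867 + 1×28.085 + 5×15.999 = 196.025 g/mol, of which 28.085 g is Si.
So Si makes up 28.085/196.025 = 0.1433 of the mass, i.e. 14.33%.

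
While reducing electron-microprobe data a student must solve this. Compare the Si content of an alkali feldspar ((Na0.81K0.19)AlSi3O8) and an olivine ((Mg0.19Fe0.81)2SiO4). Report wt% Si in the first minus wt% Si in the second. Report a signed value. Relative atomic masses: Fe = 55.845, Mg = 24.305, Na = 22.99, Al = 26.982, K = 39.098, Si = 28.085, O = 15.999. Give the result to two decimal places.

17.12 percentage points

Si in (Na0.81K0.19)AlSi3O8: molar mass 265.280 g/mol; 3×28.085 = 84.255 g → 31.76 wt%.
Si in (Mg0.19Fe0.81)2SiO4: molar mass 191.786 g/mol; 1×28.085 = 28.085 g → 14.64 wt%.
Difference = 31.76 − 14.64 = 17.12 percentage points.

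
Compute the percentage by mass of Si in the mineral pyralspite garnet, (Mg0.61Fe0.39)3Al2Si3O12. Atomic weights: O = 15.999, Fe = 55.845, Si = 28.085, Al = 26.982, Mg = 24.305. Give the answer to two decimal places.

19.15 weight percent

Formula mass = 1.83*24.305 + 1.17*55.845 + 2*26.982 + 3*28.085 + 12*15.999 = 440.024 g/mol, of which 84.255 g is Si.
So Si makes up 84.255/440.024 = 0.1915 of the mass, i.e. 19.15%.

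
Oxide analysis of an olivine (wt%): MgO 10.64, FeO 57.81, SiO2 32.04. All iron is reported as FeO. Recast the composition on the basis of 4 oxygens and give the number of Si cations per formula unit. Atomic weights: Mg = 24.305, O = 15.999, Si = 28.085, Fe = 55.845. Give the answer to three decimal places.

0.999 Si apfu

MgO (M=40.304): mol = 0.26399; Mg = 0.26399, O = 0.26399.
FeO (M=71.844): mol = 0.80466; Fe = 0.80466, O = 0.80466.
SiO2 (M=60.083): mol = 0.53326; Si = 0.53326, O = 1.06652.
ΣO = 2.13517; factor = 4/ΣO = 1.87339.
Si apfu = 0.53326 × 1.87339 = 0.999.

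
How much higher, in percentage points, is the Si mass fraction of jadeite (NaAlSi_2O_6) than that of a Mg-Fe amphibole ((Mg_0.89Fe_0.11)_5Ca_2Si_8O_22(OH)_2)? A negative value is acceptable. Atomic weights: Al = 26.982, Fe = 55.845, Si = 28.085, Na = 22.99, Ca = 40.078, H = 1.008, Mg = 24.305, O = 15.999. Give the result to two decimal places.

First mineral: 56.170 g Si in 202.136 g formula = 27.79 wt% Si.
Second mineral: 224.680 g Si in 829.700 g formula = 27.08 wt% Si.
27.79% − 27.08% gives a difference of 0.71 percentage points.

0.71 percentage points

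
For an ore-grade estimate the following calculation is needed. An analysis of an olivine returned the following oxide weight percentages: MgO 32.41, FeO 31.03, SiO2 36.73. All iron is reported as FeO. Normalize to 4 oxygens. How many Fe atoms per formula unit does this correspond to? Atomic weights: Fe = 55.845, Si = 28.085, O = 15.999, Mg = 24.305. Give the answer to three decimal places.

0.703 Fe apfu

MgO (M=40.304): mol = 0.80414; Mg = 0.80414, O = 0.80414.
FeO (M=71.844): mol = 0.43191; Fe = 0.43191, O = 0.43191.
SiO2 (M=60.083): mol = 0.61132; Si = 0.61132, O = 1.22264.
ΣO = 2.45869; factor = 4/ΣO = 1.62688.
Fe apfu = 0.43191 × 1.62688 = 0.703.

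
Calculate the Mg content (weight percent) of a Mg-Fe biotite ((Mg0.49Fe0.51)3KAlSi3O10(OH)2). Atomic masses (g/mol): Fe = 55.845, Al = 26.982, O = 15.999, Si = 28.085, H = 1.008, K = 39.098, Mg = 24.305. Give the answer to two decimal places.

7.68 weight percent

Formula mass = 1.47·24.305 + 1.53·55.845 + 1·39.098 + 1·26.982 + 3·28.085 + 12·15.999 + 2·1.008 = 465.510 g/mol, of which 35.728 g is Mg.
So Mg makes up 35.728/465.510 = 0.0768 of the mass, i.e. 7.68%.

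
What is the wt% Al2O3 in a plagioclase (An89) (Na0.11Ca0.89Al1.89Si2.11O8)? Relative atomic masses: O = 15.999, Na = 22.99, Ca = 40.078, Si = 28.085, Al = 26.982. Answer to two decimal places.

34.85 wt%

Formula mass = 276.446 g/mol.
1.89 Al → 0.9450 mol Al2O3 per formula unit; M(Al2O3) = 101.961, so Al2O3 mass = 96.353 g.
96.353/276.446 × 100 = 34.85 wt%.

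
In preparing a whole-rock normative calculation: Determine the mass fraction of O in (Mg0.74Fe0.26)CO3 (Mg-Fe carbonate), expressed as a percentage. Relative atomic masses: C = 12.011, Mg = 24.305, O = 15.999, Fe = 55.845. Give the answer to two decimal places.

51.88 weight percent

Formula mass = 0.74·24.305 + 0.26·55.845 + 1·12.011 + 3·15.999 = 92.513 g/mol, of which 47.997 g is O.
So O makes up 47.997/92.513 = 0.5188 of the mass, i.e. 51.88%.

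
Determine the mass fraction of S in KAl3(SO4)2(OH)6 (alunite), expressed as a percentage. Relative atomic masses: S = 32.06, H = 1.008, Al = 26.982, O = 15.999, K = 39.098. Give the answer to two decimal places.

M(KAl3(SO4)2(OH)6) = 414.198 g/mol.
S contributes 2 × 32.06 = 64.120 g per mole.
64.120/414.198 = 0.1548 → 15.48%.

15.48 weight percent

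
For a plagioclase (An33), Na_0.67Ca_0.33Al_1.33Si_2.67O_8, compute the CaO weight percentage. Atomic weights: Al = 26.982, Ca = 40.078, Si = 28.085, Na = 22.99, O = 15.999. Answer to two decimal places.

6.92 wt%

Formula mass = 267.494 g/mol.
0.33 Ca → 0.3300 mol CaO per formula unit; M(CaO) = 56.077, so CaO mass = 18.505 g.
18.505/267.494 × 100 = 6.92 wt%.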